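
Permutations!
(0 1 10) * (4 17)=(0 1 10)(4 17)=[1, 10, 2, 3, 17, 5, 6, 7, 8, 9, 0, 11, 12, 13, 14, 15, 16, 4]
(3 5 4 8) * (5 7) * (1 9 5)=(1 9 5 4 8 3 7)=[0, 9, 2, 7, 8, 4, 6, 1, 3, 5]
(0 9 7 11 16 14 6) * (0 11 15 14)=[9, 1, 2, 3, 4, 5, 11, 15, 8, 7, 10, 16, 12, 13, 6, 14, 0]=(0 9 7 15 14 6 11 16)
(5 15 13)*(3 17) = (3 17)(5 15 13) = [0, 1, 2, 17, 4, 15, 6, 7, 8, 9, 10, 11, 12, 5, 14, 13, 16, 3]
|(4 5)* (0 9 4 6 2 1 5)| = 12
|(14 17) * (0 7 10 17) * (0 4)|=|(0 7 10 17 14 4)|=6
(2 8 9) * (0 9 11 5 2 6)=(0 9 6)(2 8 11 5)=[9, 1, 8, 3, 4, 2, 0, 7, 11, 6, 10, 5]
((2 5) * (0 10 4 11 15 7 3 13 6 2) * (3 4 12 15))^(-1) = (0 5 2 6 13 3 11 4 7 15 12 10)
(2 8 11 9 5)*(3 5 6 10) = (2 8 11 9 6 10 3 5) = [0, 1, 8, 5, 4, 2, 10, 7, 11, 6, 3, 9]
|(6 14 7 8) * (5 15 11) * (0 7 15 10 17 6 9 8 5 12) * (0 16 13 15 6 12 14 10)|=|(0 7 5)(6 10 17 12 16 13 15 11 14)(8 9)|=18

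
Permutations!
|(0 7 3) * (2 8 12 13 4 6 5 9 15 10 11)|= |(0 7 3)(2 8 12 13 4 6 5 9 15 10 11)|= 33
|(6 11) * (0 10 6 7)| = 5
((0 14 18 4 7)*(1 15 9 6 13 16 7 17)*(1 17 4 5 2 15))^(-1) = (0 7 16 13 6 9 15 2 5 18 14)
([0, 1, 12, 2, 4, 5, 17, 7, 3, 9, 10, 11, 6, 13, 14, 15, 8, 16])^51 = [0, 1, 6, 12, 4, 5, 16, 7, 2, 9, 10, 11, 17, 13, 14, 15, 3, 8]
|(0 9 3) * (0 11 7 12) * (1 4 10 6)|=|(0 9 3 11 7 12)(1 4 10 6)|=12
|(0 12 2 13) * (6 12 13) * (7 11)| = 6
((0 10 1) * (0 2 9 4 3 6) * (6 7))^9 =(10)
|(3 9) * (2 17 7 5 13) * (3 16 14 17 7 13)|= |(2 7 5 3 9 16 14 17 13)|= 9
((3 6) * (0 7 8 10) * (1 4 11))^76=((0 7 8 10)(1 4 11)(3 6))^76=(1 4 11)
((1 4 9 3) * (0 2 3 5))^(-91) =(9)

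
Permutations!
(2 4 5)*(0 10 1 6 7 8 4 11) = (0 10 1 6 7 8 4 5 2 11) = [10, 6, 11, 3, 5, 2, 7, 8, 4, 9, 1, 0]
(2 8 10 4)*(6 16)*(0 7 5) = [7, 1, 8, 3, 2, 0, 16, 5, 10, 9, 4, 11, 12, 13, 14, 15, 6] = (0 7 5)(2 8 10 4)(6 16)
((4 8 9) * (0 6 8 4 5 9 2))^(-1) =((0 6 8 2)(5 9))^(-1) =(0 2 8 6)(5 9)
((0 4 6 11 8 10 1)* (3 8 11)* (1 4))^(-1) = (11)(0 1)(3 6 4 10 8)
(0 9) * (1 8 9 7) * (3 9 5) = (0 7 1 8 5 3 9) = [7, 8, 2, 9, 4, 3, 6, 1, 5, 0]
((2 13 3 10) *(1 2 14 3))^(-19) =(1 13 2)(3 14 10)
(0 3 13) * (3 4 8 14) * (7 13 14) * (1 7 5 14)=[4, 7, 2, 1, 8, 14, 6, 13, 5, 9, 10, 11, 12, 0, 3]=(0 4 8 5 14 3 1 7 13)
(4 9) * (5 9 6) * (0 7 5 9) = (0 7 5)(4 6 9) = [7, 1, 2, 3, 6, 0, 9, 5, 8, 4]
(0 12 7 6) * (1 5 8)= (0 12 7 6)(1 5 8)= [12, 5, 2, 3, 4, 8, 0, 6, 1, 9, 10, 11, 7]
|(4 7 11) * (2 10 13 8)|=12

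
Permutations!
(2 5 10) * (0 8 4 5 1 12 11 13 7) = (0 8 4 5 10 2 1 12 11 13 7) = [8, 12, 1, 3, 5, 10, 6, 0, 4, 9, 2, 13, 11, 7]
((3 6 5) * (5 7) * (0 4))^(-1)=((0 4)(3 6 7 5))^(-1)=(0 4)(3 5 7 6)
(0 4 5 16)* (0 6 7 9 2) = (0 4 5 16 6 7 9 2) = [4, 1, 0, 3, 5, 16, 7, 9, 8, 2, 10, 11, 12, 13, 14, 15, 6]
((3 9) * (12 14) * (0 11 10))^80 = (14)(0 10 11)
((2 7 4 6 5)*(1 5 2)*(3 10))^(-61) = (1 5)(2 6 4 7)(3 10)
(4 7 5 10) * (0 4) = [4, 1, 2, 3, 7, 10, 6, 5, 8, 9, 0] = (0 4 7 5 10)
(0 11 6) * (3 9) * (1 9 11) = [1, 9, 2, 11, 4, 5, 0, 7, 8, 3, 10, 6] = (0 1 9 3 11 6)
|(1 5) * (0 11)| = |(0 11)(1 5)| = 2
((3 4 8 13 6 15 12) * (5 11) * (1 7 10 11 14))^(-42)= (15)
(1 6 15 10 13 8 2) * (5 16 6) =(1 5 16 6 15 10 13 8 2) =[0, 5, 1, 3, 4, 16, 15, 7, 2, 9, 13, 11, 12, 8, 14, 10, 6]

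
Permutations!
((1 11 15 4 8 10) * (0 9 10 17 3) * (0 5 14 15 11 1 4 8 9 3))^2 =((0 3 5 14 15 8 17)(4 9 10))^2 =(0 5 15 17 3 14 8)(4 10 9)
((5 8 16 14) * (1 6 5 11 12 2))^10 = ((1 6 5 8 16 14 11 12 2))^10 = (1 6 5 8 16 14 11 12 2)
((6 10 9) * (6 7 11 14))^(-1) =(6 14 11 7 9 10)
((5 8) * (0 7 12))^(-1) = (0 12 7)(5 8)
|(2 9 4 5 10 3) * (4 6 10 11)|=15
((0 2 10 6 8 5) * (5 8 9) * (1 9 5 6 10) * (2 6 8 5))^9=((10)(0 6 2 1 9 8 5))^9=(10)(0 2 9 5 6 1 8)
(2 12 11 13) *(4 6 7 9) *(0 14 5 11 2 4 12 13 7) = (0 14 5 11 7 9 12 2 13 4 6) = [14, 1, 13, 3, 6, 11, 0, 9, 8, 12, 10, 7, 2, 4, 5]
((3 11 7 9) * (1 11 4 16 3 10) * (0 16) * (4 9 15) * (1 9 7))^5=(0 4 15 7 3 16)(1 11)(9 10)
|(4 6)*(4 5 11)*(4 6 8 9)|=3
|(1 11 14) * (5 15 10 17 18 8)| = |(1 11 14)(5 15 10 17 18 8)| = 6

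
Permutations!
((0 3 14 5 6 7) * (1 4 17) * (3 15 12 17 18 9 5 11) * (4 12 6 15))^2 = (0 18 5 6)(1 17 12)(3 11 14)(4 9 15 7)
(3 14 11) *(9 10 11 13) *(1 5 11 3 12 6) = (1 5 11 12 6)(3 14 13 9 10) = [0, 5, 2, 14, 4, 11, 1, 7, 8, 10, 3, 12, 6, 9, 13]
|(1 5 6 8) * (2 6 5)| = |(1 2 6 8)| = 4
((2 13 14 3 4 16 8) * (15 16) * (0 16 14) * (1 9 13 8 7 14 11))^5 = ((0 16 7 14 3 4 15 11 1 9 13)(2 8))^5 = (0 4 13 3 9 14 1 7 11 16 15)(2 8)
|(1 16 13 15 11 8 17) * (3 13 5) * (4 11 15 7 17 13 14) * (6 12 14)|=|(1 16 5 3 6 12 14 4 11 8 13 7 17)|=13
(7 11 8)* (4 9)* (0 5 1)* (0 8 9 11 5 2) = (0 2)(1 8 7 5)(4 11 9) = [2, 8, 0, 3, 11, 1, 6, 5, 7, 4, 10, 9]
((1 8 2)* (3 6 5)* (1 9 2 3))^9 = (1 5 6 3 8)(2 9)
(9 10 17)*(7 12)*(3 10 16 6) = (3 10 17 9 16 6)(7 12) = [0, 1, 2, 10, 4, 5, 3, 12, 8, 16, 17, 11, 7, 13, 14, 15, 6, 9]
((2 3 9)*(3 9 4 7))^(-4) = ((2 9)(3 4 7))^(-4) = (9)(3 7 4)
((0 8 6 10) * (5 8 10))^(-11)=((0 10)(5 8 6))^(-11)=(0 10)(5 8 6)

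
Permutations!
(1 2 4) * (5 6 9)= (1 2 4)(5 6 9)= [0, 2, 4, 3, 1, 6, 9, 7, 8, 5]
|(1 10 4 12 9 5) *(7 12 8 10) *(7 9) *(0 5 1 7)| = |(0 5 7 12)(1 9)(4 8 10)| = 12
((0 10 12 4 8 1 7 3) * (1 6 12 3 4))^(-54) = ((0 10 3)(1 7 4 8 6 12))^(-54) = (12)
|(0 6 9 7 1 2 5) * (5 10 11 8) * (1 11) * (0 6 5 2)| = 10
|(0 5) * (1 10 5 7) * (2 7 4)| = 7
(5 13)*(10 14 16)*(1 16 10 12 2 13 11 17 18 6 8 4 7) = (1 16 12 2 13 5 11 17 18 6 8 4 7)(10 14) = [0, 16, 13, 3, 7, 11, 8, 1, 4, 9, 14, 17, 2, 5, 10, 15, 12, 18, 6]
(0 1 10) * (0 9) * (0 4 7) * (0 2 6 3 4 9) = [1, 10, 6, 4, 7, 5, 3, 2, 8, 9, 0] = (0 1 10)(2 6 3 4 7)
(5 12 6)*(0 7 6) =(0 7 6 5 12) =[7, 1, 2, 3, 4, 12, 5, 6, 8, 9, 10, 11, 0]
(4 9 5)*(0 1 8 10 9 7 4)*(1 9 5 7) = (0 9 7 4 1 8 10 5) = [9, 8, 2, 3, 1, 0, 6, 4, 10, 7, 5]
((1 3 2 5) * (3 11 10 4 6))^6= (1 2 6 10)(3 4 11 5)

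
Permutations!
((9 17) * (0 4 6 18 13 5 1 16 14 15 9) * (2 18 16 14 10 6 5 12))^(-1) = ((0 4 5 1 14 15 9 17)(2 18 13 12)(6 16 10))^(-1) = (0 17 9 15 14 1 5 4)(2 12 13 18)(6 10 16)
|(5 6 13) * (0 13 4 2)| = 6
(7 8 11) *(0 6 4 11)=(0 6 4 11 7 8)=[6, 1, 2, 3, 11, 5, 4, 8, 0, 9, 10, 7]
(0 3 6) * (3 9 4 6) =[9, 1, 2, 3, 6, 5, 0, 7, 8, 4] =(0 9 4 6)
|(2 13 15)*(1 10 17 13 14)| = 7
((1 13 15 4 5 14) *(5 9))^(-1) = ((1 13 15 4 9 5 14))^(-1) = (1 14 5 9 4 15 13)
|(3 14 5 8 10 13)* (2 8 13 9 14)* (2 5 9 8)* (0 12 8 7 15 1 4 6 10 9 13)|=24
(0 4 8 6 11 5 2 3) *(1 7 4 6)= (0 6 11 5 2 3)(1 7 4 8)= [6, 7, 3, 0, 8, 2, 11, 4, 1, 9, 10, 5]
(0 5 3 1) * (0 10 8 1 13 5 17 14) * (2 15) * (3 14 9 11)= (0 17 9 11 3 13 5 14)(1 10 8)(2 15)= [17, 10, 15, 13, 4, 14, 6, 7, 1, 11, 8, 3, 12, 5, 0, 2, 16, 9]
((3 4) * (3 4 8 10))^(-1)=(3 10 8)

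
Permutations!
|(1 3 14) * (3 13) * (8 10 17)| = 12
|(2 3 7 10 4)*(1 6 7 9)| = 8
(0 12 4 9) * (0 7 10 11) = (0 12 4 9 7 10 11) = [12, 1, 2, 3, 9, 5, 6, 10, 8, 7, 11, 0, 4]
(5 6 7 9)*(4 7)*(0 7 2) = (0 7 9 5 6 4 2) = [7, 1, 0, 3, 2, 6, 4, 9, 8, 5]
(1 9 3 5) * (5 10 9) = (1 5)(3 10 9) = [0, 5, 2, 10, 4, 1, 6, 7, 8, 3, 9]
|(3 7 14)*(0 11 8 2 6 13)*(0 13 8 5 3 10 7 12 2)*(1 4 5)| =30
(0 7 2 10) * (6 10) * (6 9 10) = (0 7 2 9 10) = [7, 1, 9, 3, 4, 5, 6, 2, 8, 10, 0]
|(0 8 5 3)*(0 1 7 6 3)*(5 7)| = 7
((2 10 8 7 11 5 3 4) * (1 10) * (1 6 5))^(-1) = (1 11 7 8 10)(2 4 3 5 6)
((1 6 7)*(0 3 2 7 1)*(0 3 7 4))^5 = (7)(1 6)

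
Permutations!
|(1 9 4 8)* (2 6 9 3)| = 7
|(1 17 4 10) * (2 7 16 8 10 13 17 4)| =|(1 4 13 17 2 7 16 8 10)| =9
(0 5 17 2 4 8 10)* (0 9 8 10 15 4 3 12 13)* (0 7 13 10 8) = (0 5 17 2 3 12 10 9)(4 8 15)(7 13) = [5, 1, 3, 12, 8, 17, 6, 13, 15, 0, 9, 11, 10, 7, 14, 4, 16, 2]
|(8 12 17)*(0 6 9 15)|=|(0 6 9 15)(8 12 17)|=12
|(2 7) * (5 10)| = |(2 7)(5 10)| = 2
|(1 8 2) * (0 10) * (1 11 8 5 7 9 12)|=|(0 10)(1 5 7 9 12)(2 11 8)|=30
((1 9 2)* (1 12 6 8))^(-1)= (1 8 6 12 2 9)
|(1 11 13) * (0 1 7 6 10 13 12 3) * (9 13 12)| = |(0 1 11 9 13 7 6 10 12 3)| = 10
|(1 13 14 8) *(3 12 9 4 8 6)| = |(1 13 14 6 3 12 9 4 8)| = 9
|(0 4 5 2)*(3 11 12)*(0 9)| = 15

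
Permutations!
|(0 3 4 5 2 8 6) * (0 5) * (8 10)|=|(0 3 4)(2 10 8 6 5)|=15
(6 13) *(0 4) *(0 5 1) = [4, 0, 2, 3, 5, 1, 13, 7, 8, 9, 10, 11, 12, 6] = (0 4 5 1)(6 13)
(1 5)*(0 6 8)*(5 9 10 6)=(0 5 1 9 10 6 8)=[5, 9, 2, 3, 4, 1, 8, 7, 0, 10, 6]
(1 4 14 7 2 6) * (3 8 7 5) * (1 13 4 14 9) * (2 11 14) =[0, 2, 6, 8, 9, 3, 13, 11, 7, 1, 10, 14, 12, 4, 5] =(1 2 6 13 4 9)(3 8 7 11 14 5)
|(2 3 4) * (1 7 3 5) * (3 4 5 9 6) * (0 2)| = 9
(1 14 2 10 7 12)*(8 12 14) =[0, 8, 10, 3, 4, 5, 6, 14, 12, 9, 7, 11, 1, 13, 2] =(1 8 12)(2 10 7 14)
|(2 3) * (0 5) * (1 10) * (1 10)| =2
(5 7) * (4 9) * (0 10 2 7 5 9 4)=[10, 1, 7, 3, 4, 5, 6, 9, 8, 0, 2]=(0 10 2 7 9)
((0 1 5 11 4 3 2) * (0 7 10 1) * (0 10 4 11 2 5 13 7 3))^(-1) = (0 4 7 13 1 10)(2 5 3)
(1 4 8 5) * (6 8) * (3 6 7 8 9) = (1 4 7 8 5)(3 6 9) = [0, 4, 2, 6, 7, 1, 9, 8, 5, 3]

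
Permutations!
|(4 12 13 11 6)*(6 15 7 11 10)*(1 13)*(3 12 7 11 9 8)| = 10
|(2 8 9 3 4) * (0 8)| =|(0 8 9 3 4 2)| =6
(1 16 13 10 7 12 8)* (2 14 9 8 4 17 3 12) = (1 16 13 10 7 2 14 9 8)(3 12 4 17) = [0, 16, 14, 12, 17, 5, 6, 2, 1, 8, 7, 11, 4, 10, 9, 15, 13, 3]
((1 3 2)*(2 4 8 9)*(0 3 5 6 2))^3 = (0 8 3 9 4)(1 2 6 5)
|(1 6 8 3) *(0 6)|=|(0 6 8 3 1)|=5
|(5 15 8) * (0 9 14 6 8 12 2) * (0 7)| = |(0 9 14 6 8 5 15 12 2 7)| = 10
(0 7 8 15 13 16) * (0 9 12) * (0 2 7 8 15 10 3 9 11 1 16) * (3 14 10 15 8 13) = (0 13)(1 16 11)(2 7 8 15 3 9 12)(10 14) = [13, 16, 7, 9, 4, 5, 6, 8, 15, 12, 14, 1, 2, 0, 10, 3, 11]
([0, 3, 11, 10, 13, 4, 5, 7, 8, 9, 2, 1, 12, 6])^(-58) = (1 10 11 3 2)(4 6)(5 13)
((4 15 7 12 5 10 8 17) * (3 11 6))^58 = ((3 11 6)(4 15 7 12 5 10 8 17))^58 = (3 11 6)(4 7 5 8)(10 17 15 12)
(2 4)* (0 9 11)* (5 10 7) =(0 9 11)(2 4)(5 10 7) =[9, 1, 4, 3, 2, 10, 6, 5, 8, 11, 7, 0]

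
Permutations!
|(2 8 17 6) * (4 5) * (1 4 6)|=|(1 4 5 6 2 8 17)|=7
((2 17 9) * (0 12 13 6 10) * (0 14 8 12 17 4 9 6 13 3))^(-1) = (0 3 12 8 14 10 6 17)(2 9 4)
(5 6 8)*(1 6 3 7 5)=(1 6 8)(3 7 5)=[0, 6, 2, 7, 4, 3, 8, 5, 1]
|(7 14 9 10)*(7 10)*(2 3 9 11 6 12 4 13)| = 10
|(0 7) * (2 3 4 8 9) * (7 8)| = 7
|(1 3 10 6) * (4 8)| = 4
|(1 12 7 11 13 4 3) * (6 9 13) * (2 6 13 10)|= |(1 12 7 11 13 4 3)(2 6 9 10)|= 28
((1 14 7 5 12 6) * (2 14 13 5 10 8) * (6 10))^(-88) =((1 13 5 12 10 8 2 14 7 6))^(-88) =(1 5 10 2 7)(6 13 12 8 14)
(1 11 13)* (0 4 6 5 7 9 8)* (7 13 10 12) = (0 4 6 5 13 1 11 10 12 7 9 8) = [4, 11, 2, 3, 6, 13, 5, 9, 0, 8, 12, 10, 7, 1]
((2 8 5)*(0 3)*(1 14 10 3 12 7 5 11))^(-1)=((0 12 7 5 2 8 11 1 14 10 3))^(-1)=(0 3 10 14 1 11 8 2 5 7 12)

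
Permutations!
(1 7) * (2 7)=(1 2 7)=[0, 2, 7, 3, 4, 5, 6, 1]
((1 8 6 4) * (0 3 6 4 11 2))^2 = ((0 3 6 11 2)(1 8 4))^2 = (0 6 2 3 11)(1 4 8)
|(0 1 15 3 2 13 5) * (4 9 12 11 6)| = |(0 1 15 3 2 13 5)(4 9 12 11 6)| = 35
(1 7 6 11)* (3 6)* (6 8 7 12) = (1 12 6 11)(3 8 7) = [0, 12, 2, 8, 4, 5, 11, 3, 7, 9, 10, 1, 6]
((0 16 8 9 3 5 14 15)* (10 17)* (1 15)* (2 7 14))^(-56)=(17)(0 15 1 14 7 2 5 3 9 8 16)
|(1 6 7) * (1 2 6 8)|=6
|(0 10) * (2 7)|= 2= |(0 10)(2 7)|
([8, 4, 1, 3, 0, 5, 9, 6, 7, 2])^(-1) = [4, 2, 9, 3, 1, 5, 7, 8, 0, 6]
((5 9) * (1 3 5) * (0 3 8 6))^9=(0 5 1 6 3 9 8)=((0 3 5 9 1 8 6))^9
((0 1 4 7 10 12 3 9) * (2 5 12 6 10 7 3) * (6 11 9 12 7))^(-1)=(0 9 11 10 6 7 5 2 12 3 4 1)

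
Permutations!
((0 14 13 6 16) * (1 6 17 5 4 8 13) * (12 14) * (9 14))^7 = (4 13 5 8 17)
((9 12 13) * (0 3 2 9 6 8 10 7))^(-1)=((0 3 2 9 12 13 6 8 10 7))^(-1)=(0 7 10 8 6 13 12 9 2 3)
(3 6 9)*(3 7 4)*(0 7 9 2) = (9)(0 7 4 3 6 2) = [7, 1, 0, 6, 3, 5, 2, 4, 8, 9]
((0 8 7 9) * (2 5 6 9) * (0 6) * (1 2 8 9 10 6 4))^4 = (10)(0 2 4)(1 9 5)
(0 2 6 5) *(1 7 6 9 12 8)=(0 2 9 12 8 1 7 6 5)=[2, 7, 9, 3, 4, 0, 5, 6, 1, 12, 10, 11, 8]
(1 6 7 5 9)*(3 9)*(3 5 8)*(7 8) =[0, 6, 2, 9, 4, 5, 8, 7, 3, 1] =(1 6 8 3 9)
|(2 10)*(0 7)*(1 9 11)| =6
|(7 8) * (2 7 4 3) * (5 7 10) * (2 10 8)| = |(2 8 4 3 10 5 7)| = 7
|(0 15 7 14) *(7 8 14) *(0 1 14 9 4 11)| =|(0 15 8 9 4 11)(1 14)| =6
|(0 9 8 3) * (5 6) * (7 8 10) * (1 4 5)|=|(0 9 10 7 8 3)(1 4 5 6)|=12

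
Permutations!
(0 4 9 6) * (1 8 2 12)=(0 4 9 6)(1 8 2 12)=[4, 8, 12, 3, 9, 5, 0, 7, 2, 6, 10, 11, 1]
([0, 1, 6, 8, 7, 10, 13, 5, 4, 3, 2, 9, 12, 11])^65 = (2 10 5 7 4 8 3 9 11 13 6)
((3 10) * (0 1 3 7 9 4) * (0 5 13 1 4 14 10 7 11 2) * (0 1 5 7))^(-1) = (0 3 1 2 11 10 14 9 7 4)(5 13)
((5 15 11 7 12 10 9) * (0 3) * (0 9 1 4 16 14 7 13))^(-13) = (0 3 9 5 15 11 13)(1 4 16 14 7 12 10)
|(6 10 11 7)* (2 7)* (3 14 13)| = 15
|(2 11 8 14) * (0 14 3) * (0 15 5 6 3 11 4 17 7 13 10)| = |(0 14 2 4 17 7 13 10)(3 15 5 6)(8 11)| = 8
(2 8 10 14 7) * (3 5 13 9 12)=(2 8 10 14 7)(3 5 13 9 12)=[0, 1, 8, 5, 4, 13, 6, 2, 10, 12, 14, 11, 3, 9, 7]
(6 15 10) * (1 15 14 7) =(1 15 10 6 14 7) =[0, 15, 2, 3, 4, 5, 14, 1, 8, 9, 6, 11, 12, 13, 7, 10]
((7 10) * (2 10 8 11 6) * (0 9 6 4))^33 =(0 8 2)(4 7 6)(9 11 10)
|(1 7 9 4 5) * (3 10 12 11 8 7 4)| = 21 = |(1 4 5)(3 10 12 11 8 7 9)|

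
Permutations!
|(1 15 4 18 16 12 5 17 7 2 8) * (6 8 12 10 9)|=|(1 15 4 18 16 10 9 6 8)(2 12 5 17 7)|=45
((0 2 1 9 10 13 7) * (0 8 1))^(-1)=(0 2)(1 8 7 13 10 9)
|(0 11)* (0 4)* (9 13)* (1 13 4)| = |(0 11 1 13 9 4)| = 6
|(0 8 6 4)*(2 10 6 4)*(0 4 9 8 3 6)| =|(0 3 6 2 10)(8 9)| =10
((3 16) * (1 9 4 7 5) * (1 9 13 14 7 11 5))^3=((1 13 14 7)(3 16)(4 11 5 9))^3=(1 7 14 13)(3 16)(4 9 5 11)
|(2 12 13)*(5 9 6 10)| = 12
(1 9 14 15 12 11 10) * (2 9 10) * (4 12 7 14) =[0, 10, 9, 3, 12, 5, 6, 14, 8, 4, 1, 2, 11, 13, 15, 7] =(1 10)(2 9 4 12 11)(7 14 15)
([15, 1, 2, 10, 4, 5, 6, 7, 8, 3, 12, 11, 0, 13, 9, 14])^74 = [3, 1, 2, 15, 4, 5, 6, 7, 8, 0, 14, 11, 9, 13, 12, 10]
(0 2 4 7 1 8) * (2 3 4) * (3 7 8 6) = [7, 6, 2, 4, 8, 5, 3, 1, 0] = (0 7 1 6 3 4 8)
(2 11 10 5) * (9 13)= [0, 1, 11, 3, 4, 2, 6, 7, 8, 13, 5, 10, 12, 9]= (2 11 10 5)(9 13)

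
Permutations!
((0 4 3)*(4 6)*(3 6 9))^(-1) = ((0 9 3)(4 6))^(-1) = (0 3 9)(4 6)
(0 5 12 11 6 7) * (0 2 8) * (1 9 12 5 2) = [2, 9, 8, 3, 4, 5, 7, 1, 0, 12, 10, 6, 11] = (0 2 8)(1 9 12 11 6 7)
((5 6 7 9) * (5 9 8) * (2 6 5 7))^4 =(9)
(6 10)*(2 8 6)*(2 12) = (2 8 6 10 12) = [0, 1, 8, 3, 4, 5, 10, 7, 6, 9, 12, 11, 2]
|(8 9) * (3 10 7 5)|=4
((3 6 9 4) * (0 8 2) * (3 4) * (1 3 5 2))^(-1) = (0 2 5 9 6 3 1 8)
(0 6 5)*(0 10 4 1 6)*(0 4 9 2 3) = (0 4 1 6 5 10 9 2 3) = [4, 6, 3, 0, 1, 10, 5, 7, 8, 2, 9]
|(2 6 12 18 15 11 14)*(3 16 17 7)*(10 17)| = 35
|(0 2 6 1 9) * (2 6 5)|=|(0 6 1 9)(2 5)|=4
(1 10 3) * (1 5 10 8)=[0, 8, 2, 5, 4, 10, 6, 7, 1, 9, 3]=(1 8)(3 5 10)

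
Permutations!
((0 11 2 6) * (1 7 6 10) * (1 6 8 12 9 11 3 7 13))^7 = (0 2 12 3 10 9 7 6 11 8)(1 13)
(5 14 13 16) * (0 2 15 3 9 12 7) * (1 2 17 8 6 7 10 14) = (0 17 8 6 7)(1 2 15 3 9 12 10 14 13 16 5) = [17, 2, 15, 9, 4, 1, 7, 0, 6, 12, 14, 11, 10, 16, 13, 3, 5, 8]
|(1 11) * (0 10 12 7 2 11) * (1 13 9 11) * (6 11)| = |(0 10 12 7 2 1)(6 11 13 9)| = 12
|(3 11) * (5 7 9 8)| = |(3 11)(5 7 9 8)| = 4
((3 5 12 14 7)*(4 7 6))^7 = (14)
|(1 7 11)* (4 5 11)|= 5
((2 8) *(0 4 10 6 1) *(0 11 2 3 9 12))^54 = ((0 4 10 6 1 11 2 8 3 9 12))^54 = (0 12 9 3 8 2 11 1 6 10 4)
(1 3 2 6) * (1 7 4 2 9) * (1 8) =(1 3 9 8)(2 6 7 4) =[0, 3, 6, 9, 2, 5, 7, 4, 1, 8]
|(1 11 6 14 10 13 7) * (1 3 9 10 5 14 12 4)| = |(1 11 6 12 4)(3 9 10 13 7)(5 14)| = 10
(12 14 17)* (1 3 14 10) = (1 3 14 17 12 10) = [0, 3, 2, 14, 4, 5, 6, 7, 8, 9, 1, 11, 10, 13, 17, 15, 16, 12]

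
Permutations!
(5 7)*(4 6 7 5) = [0, 1, 2, 3, 6, 5, 7, 4] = (4 6 7)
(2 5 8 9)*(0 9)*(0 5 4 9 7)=[7, 1, 4, 3, 9, 8, 6, 0, 5, 2]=(0 7)(2 4 9)(5 8)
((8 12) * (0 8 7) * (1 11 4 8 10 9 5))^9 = ((0 10 9 5 1 11 4 8 12 7))^9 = (0 7 12 8 4 11 1 5 9 10)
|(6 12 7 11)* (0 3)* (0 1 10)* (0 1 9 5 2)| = |(0 3 9 5 2)(1 10)(6 12 7 11)| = 20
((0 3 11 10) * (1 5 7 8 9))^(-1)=(0 10 11 3)(1 9 8 7 5)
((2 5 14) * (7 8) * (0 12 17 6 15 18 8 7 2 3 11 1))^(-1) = (0 1 11 3 14 5 2 8 18 15 6 17 12)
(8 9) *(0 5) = (0 5)(8 9) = [5, 1, 2, 3, 4, 0, 6, 7, 9, 8]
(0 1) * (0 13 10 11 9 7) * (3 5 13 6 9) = [1, 6, 2, 5, 4, 13, 9, 0, 8, 7, 11, 3, 12, 10] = (0 1 6 9 7)(3 5 13 10 11)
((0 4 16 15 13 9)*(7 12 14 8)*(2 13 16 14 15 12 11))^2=((0 4 14 8 7 11 2 13 9)(12 15 16))^2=(0 14 7 2 9 4 8 11 13)(12 16 15)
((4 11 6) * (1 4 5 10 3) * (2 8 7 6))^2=(1 11 8 6 10)(2 7 5 3 4)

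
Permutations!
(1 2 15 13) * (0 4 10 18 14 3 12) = (0 4 10 18 14 3 12)(1 2 15 13) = [4, 2, 15, 12, 10, 5, 6, 7, 8, 9, 18, 11, 0, 1, 3, 13, 16, 17, 14]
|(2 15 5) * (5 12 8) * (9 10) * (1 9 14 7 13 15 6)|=12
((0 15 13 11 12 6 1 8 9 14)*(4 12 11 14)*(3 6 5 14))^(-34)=(0 13 6 8 4 5)(1 9 12 14 15 3)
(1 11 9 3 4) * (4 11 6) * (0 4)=[4, 6, 2, 11, 1, 5, 0, 7, 8, 3, 10, 9]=(0 4 1 6)(3 11 9)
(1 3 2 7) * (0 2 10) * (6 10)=[2, 3, 7, 6, 4, 5, 10, 1, 8, 9, 0]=(0 2 7 1 3 6 10)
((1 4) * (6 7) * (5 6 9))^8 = (9)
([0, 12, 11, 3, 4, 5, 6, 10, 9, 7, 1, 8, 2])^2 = (1 2 8 7)(9 10 12 11)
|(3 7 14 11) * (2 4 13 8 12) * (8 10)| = |(2 4 13 10 8 12)(3 7 14 11)| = 12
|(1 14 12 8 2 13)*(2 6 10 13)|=7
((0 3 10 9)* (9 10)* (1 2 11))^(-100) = (0 9 3)(1 11 2)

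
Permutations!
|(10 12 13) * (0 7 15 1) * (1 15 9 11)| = |(15)(0 7 9 11 1)(10 12 13)| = 15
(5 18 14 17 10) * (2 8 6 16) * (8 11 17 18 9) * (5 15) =(2 11 17 10 15 5 9 8 6 16)(14 18) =[0, 1, 11, 3, 4, 9, 16, 7, 6, 8, 15, 17, 12, 13, 18, 5, 2, 10, 14]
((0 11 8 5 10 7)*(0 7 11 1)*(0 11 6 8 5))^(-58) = ((0 1 11 5 10 6 8))^(-58) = (0 6 5 1 8 10 11)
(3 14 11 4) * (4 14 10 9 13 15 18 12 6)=(3 10 9 13 15 18 12 6 4)(11 14)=[0, 1, 2, 10, 3, 5, 4, 7, 8, 13, 9, 14, 6, 15, 11, 18, 16, 17, 12]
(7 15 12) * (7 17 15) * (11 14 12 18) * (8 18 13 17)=(8 18 11 14 12)(13 17 15)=[0, 1, 2, 3, 4, 5, 6, 7, 18, 9, 10, 14, 8, 17, 12, 13, 16, 15, 11]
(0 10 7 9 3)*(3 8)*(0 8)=(0 10 7 9)(3 8)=[10, 1, 2, 8, 4, 5, 6, 9, 3, 0, 7]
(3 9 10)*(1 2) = (1 2)(3 9 10) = [0, 2, 1, 9, 4, 5, 6, 7, 8, 10, 3]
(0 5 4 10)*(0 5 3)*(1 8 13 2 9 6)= (0 3)(1 8 13 2 9 6)(4 10 5)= [3, 8, 9, 0, 10, 4, 1, 7, 13, 6, 5, 11, 12, 2]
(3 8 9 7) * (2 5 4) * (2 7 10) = [0, 1, 5, 8, 7, 4, 6, 3, 9, 10, 2] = (2 5 4 7 3 8 9 10)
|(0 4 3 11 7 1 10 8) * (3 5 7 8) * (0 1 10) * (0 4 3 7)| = 14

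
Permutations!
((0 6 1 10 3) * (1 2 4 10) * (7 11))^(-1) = ((0 6 2 4 10 3)(7 11))^(-1) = (0 3 10 4 2 6)(7 11)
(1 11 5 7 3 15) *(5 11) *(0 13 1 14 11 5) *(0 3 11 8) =(0 13 1 3 15 14 8)(5 7 11) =[13, 3, 2, 15, 4, 7, 6, 11, 0, 9, 10, 5, 12, 1, 8, 14]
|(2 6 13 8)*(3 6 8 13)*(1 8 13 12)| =|(1 8 2 13 12)(3 6)| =10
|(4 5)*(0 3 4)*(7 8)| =4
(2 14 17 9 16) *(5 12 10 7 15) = (2 14 17 9 16)(5 12 10 7 15) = [0, 1, 14, 3, 4, 12, 6, 15, 8, 16, 7, 11, 10, 13, 17, 5, 2, 9]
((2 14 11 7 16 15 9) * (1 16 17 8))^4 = ((1 16 15 9 2 14 11 7 17 8))^4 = (1 2 17 15 11)(7 16 14 8 9)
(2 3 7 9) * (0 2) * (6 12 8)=(0 2 3 7 9)(6 12 8)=[2, 1, 3, 7, 4, 5, 12, 9, 6, 0, 10, 11, 8]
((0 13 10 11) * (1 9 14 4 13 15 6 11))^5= ((0 15 6 11)(1 9 14 4 13 10))^5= (0 15 6 11)(1 10 13 4 14 9)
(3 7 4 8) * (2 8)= (2 8 3 7 4)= [0, 1, 8, 7, 2, 5, 6, 4, 3]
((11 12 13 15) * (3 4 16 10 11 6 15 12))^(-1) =(3 11 10 16 4)(6 15)(12 13)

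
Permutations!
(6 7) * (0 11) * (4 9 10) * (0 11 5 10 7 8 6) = [5, 1, 2, 3, 9, 10, 8, 0, 6, 7, 4, 11] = (11)(0 5 10 4 9 7)(6 8)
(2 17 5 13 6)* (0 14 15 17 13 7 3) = (0 14 15 17 5 7 3)(2 13 6) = [14, 1, 13, 0, 4, 7, 2, 3, 8, 9, 10, 11, 12, 6, 15, 17, 16, 5]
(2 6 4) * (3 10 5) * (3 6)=[0, 1, 3, 10, 2, 6, 4, 7, 8, 9, 5]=(2 3 10 5 6 4)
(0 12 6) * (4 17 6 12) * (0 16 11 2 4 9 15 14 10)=(0 9 15 14 10)(2 4 17 6 16 11)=[9, 1, 4, 3, 17, 5, 16, 7, 8, 15, 0, 2, 12, 13, 10, 14, 11, 6]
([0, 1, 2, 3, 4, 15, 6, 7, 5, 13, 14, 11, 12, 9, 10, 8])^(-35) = (5 15 8)(9 13)(10 14)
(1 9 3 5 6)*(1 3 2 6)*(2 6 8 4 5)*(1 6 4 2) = (1 9 4 5 6 3)(2 8) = [0, 9, 8, 1, 5, 6, 3, 7, 2, 4]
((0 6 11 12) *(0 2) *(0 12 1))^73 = (0 6 11 1)(2 12)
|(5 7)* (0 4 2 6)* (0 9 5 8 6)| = 15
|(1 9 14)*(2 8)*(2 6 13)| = 12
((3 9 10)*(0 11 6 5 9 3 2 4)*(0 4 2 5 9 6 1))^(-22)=(0 1 11)(5 9)(6 10)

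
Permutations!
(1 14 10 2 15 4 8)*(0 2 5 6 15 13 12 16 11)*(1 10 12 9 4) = (0 2 13 9 4 8 10 5 6 15 1 14 12 16 11) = [2, 14, 13, 3, 8, 6, 15, 7, 10, 4, 5, 0, 16, 9, 12, 1, 11]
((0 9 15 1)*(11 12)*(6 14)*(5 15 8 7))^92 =(0 9 8 7 5 15 1)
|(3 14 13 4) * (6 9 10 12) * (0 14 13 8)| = 12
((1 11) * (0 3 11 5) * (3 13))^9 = (0 11)(1 13)(3 5)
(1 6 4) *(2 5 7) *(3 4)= [0, 6, 5, 4, 1, 7, 3, 2]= (1 6 3 4)(2 5 7)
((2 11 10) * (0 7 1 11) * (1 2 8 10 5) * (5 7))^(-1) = (0 2 7 11 1 5)(8 10)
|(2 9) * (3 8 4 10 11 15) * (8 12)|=14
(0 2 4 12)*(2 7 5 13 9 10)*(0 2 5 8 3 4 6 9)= (0 7 8 3 4 12 2 6 9 10 5 13)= [7, 1, 6, 4, 12, 13, 9, 8, 3, 10, 5, 11, 2, 0]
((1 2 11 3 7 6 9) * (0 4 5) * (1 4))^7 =((0 1 2 11 3 7 6 9 4 5))^7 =(0 9 3 1 4 7 2 5 6 11)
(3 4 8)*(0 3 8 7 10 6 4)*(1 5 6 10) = (10)(0 3)(1 5 6 4 7) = [3, 5, 2, 0, 7, 6, 4, 1, 8, 9, 10]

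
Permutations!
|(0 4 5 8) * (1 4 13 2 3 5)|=6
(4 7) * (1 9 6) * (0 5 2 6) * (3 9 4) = (0 5 2 6 1 4 7 3 9) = [5, 4, 6, 9, 7, 2, 1, 3, 8, 0]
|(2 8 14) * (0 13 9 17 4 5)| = 6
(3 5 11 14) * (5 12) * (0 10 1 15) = [10, 15, 2, 12, 4, 11, 6, 7, 8, 9, 1, 14, 5, 13, 3, 0] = (0 10 1 15)(3 12 5 11 14)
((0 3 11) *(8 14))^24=((0 3 11)(8 14))^24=(14)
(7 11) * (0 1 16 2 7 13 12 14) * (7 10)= [1, 16, 10, 3, 4, 5, 6, 11, 8, 9, 7, 13, 14, 12, 0, 15, 2]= (0 1 16 2 10 7 11 13 12 14)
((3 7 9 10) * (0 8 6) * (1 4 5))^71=(0 6 8)(1 5 4)(3 10 9 7)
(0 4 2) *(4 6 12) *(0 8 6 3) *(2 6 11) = (0 3)(2 8 11)(4 6 12) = [3, 1, 8, 0, 6, 5, 12, 7, 11, 9, 10, 2, 4]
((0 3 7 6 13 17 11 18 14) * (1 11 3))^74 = (0 14 18 11 1)(3 17 13 6 7)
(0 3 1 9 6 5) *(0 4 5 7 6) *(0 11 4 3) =(1 9 11 4 5 3)(6 7) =[0, 9, 2, 1, 5, 3, 7, 6, 8, 11, 10, 4]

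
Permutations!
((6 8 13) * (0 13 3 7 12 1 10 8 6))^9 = (0 13)(1 3)(7 10)(8 12)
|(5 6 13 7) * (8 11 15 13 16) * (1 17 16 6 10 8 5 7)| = |(1 17 16 5 10 8 11 15 13)| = 9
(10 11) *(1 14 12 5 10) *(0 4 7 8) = [4, 14, 2, 3, 7, 10, 6, 8, 0, 9, 11, 1, 5, 13, 12] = (0 4 7 8)(1 14 12 5 10 11)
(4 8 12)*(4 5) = (4 8 12 5) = [0, 1, 2, 3, 8, 4, 6, 7, 12, 9, 10, 11, 5]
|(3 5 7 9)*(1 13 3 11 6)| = |(1 13 3 5 7 9 11 6)| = 8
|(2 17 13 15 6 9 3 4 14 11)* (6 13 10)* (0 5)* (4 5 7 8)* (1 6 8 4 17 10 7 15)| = |(0 15 13 1 6 9 3 5)(2 10 8 17 7 4 14 11)| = 8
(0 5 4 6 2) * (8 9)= [5, 1, 0, 3, 6, 4, 2, 7, 9, 8]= (0 5 4 6 2)(8 9)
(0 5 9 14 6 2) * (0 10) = (0 5 9 14 6 2 10) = [5, 1, 10, 3, 4, 9, 2, 7, 8, 14, 0, 11, 12, 13, 6]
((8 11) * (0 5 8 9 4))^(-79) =((0 5 8 11 9 4))^(-79) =(0 4 9 11 8 5)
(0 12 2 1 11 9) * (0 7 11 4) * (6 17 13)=(0 12 2 1 4)(6 17 13)(7 11 9)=[12, 4, 1, 3, 0, 5, 17, 11, 8, 7, 10, 9, 2, 6, 14, 15, 16, 13]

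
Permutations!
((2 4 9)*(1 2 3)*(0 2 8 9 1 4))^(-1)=((0 2)(1 8 9 3 4))^(-1)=(0 2)(1 4 3 9 8)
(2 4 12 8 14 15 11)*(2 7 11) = (2 4 12 8 14 15)(7 11) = [0, 1, 4, 3, 12, 5, 6, 11, 14, 9, 10, 7, 8, 13, 15, 2]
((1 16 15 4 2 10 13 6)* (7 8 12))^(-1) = ((1 16 15 4 2 10 13 6)(7 8 12))^(-1) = (1 6 13 10 2 4 15 16)(7 12 8)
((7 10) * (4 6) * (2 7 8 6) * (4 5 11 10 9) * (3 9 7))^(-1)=((2 3 9 4)(5 11 10 8 6))^(-1)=(2 4 9 3)(5 6 8 10 11)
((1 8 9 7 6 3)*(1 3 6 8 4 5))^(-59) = ((1 4 5)(7 8 9))^(-59) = (1 4 5)(7 8 9)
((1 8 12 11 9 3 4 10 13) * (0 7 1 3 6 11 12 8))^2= (0 1 7)(3 10)(4 13)(6 9 11)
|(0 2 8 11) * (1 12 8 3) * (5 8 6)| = 9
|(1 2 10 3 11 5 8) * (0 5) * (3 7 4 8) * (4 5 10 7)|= 10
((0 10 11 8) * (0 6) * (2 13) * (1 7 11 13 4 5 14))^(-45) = ((0 10 13 2 4 5 14 1 7 11 8 6))^(-45) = (0 2 14 11)(1 8 10 4)(5 7 6 13)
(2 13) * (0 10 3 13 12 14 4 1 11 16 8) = [10, 11, 12, 13, 1, 5, 6, 7, 0, 9, 3, 16, 14, 2, 4, 15, 8] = (0 10 3 13 2 12 14 4 1 11 16 8)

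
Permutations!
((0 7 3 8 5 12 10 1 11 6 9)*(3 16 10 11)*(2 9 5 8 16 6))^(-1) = (0 9 2 11 12 5 6 7)(1 10 16 3) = ((0 7 6 5 12 11 2 9)(1 3 16 10))^(-1)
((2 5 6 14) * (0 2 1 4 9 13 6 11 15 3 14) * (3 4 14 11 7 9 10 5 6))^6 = ((0 2 6)(1 14)(3 11 15 4 10 5 7 9 13))^6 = (3 7 4)(5 15 13)(9 10 11)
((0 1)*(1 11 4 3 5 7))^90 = ((0 11 4 3 5 7 1))^90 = (0 1 7 5 3 4 11)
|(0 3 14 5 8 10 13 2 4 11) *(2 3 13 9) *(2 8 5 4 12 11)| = |(0 13 3 14 4 2 12 11)(8 10 9)| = 24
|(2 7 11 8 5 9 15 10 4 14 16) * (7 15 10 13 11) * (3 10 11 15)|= 12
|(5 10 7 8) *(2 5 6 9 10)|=10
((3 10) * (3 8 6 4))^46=((3 10 8 6 4))^46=(3 10 8 6 4)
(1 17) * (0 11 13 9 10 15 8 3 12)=(0 11 13 9 10 15 8 3 12)(1 17)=[11, 17, 2, 12, 4, 5, 6, 7, 3, 10, 15, 13, 0, 9, 14, 8, 16, 1]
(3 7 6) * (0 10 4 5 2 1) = (0 10 4 5 2 1)(3 7 6) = [10, 0, 1, 7, 5, 2, 3, 6, 8, 9, 4]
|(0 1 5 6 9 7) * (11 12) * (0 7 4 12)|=|(0 1 5 6 9 4 12 11)|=8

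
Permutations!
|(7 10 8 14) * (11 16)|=4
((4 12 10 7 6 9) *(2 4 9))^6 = ((2 4 12 10 7 6))^6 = (12)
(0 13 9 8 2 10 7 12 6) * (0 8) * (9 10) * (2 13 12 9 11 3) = [12, 1, 11, 2, 4, 5, 8, 9, 13, 0, 7, 3, 6, 10] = (0 12 6 8 13 10 7 9)(2 11 3)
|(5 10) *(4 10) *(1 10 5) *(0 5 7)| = |(0 5 4 7)(1 10)| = 4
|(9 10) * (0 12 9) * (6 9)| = 5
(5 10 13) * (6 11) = (5 10 13)(6 11) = [0, 1, 2, 3, 4, 10, 11, 7, 8, 9, 13, 6, 12, 5]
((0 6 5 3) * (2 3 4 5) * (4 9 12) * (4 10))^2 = ((0 6 2 3)(4 5 9 12 10))^2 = (0 2)(3 6)(4 9 10 5 12)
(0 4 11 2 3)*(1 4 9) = (0 9 1 4 11 2 3) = [9, 4, 3, 0, 11, 5, 6, 7, 8, 1, 10, 2]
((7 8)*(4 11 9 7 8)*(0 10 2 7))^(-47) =(0 2 4 9 10 7 11)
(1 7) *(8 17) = [0, 7, 2, 3, 4, 5, 6, 1, 17, 9, 10, 11, 12, 13, 14, 15, 16, 8] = (1 7)(8 17)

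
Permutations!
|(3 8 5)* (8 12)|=|(3 12 8 5)|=4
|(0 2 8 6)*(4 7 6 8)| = 5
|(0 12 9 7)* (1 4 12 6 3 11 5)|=10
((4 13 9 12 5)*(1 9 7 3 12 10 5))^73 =(1 9 10 5 4 13 7 3 12)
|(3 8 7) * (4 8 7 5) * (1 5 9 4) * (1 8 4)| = 4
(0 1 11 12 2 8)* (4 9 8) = (0 1 11 12 2 4 9 8) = [1, 11, 4, 3, 9, 5, 6, 7, 0, 8, 10, 12, 2]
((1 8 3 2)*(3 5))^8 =(1 3 8 2 5)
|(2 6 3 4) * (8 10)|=|(2 6 3 4)(8 10)|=4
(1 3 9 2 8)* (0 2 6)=(0 2 8 1 3 9 6)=[2, 3, 8, 9, 4, 5, 0, 7, 1, 6]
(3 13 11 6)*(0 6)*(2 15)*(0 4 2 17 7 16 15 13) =[6, 1, 13, 0, 2, 5, 3, 16, 8, 9, 10, 4, 12, 11, 14, 17, 15, 7] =(0 6 3)(2 13 11 4)(7 16 15 17)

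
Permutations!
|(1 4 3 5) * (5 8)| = |(1 4 3 8 5)| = 5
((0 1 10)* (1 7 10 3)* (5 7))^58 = (0 7)(5 10)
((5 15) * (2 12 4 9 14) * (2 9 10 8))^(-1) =((2 12 4 10 8)(5 15)(9 14))^(-1) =(2 8 10 4 12)(5 15)(9 14)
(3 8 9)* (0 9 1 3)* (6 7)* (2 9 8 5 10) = (0 8 1 3 5 10 2 9)(6 7) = [8, 3, 9, 5, 4, 10, 7, 6, 1, 0, 2]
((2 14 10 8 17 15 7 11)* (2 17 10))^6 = (7 17)(11 15)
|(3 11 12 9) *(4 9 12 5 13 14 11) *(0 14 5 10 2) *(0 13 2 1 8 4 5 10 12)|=36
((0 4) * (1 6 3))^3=((0 4)(1 6 3))^3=(6)(0 4)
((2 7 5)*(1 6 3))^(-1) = (1 3 6)(2 5 7)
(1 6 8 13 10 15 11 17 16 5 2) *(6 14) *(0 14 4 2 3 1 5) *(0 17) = [14, 4, 5, 1, 2, 3, 8, 7, 13, 9, 15, 0, 12, 10, 6, 11, 17, 16] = (0 14 6 8 13 10 15 11)(1 4 2 5 3)(16 17)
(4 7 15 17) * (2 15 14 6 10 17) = (2 15)(4 7 14 6 10 17) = [0, 1, 15, 3, 7, 5, 10, 14, 8, 9, 17, 11, 12, 13, 6, 2, 16, 4]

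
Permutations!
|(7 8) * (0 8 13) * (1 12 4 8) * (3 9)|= |(0 1 12 4 8 7 13)(3 9)|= 14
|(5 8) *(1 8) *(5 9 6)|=5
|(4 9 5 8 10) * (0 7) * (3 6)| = |(0 7)(3 6)(4 9 5 8 10)| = 10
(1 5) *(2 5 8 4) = (1 8 4 2 5) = [0, 8, 5, 3, 2, 1, 6, 7, 4]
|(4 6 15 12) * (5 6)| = 5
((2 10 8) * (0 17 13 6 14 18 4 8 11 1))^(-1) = ((0 17 13 6 14 18 4 8 2 10 11 1))^(-1) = (0 1 11 10 2 8 4 18 14 6 13 17)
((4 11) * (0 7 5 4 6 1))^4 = (0 11 7 6 5 1 4)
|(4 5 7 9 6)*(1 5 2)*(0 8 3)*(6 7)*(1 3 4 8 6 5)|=6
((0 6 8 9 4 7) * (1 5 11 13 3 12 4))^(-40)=((0 6 8 9 1 5 11 13 3 12 4 7))^(-40)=(0 3 1)(4 11 8)(5 6 12)(7 13 9)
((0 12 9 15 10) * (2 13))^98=(0 15 12 10 9)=((0 12 9 15 10)(2 13))^98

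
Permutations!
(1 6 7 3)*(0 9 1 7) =[9, 6, 2, 7, 4, 5, 0, 3, 8, 1] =(0 9 1 6)(3 7)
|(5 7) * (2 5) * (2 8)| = |(2 5 7 8)| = 4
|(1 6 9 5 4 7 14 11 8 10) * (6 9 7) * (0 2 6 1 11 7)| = 12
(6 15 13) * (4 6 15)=(4 6)(13 15)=[0, 1, 2, 3, 6, 5, 4, 7, 8, 9, 10, 11, 12, 15, 14, 13]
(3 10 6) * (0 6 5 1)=(0 6 3 10 5 1)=[6, 0, 2, 10, 4, 1, 3, 7, 8, 9, 5]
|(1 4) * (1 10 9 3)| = 5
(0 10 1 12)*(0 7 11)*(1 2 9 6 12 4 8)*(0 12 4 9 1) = (0 10 2 1 9 6 4 8)(7 11 12) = [10, 9, 1, 3, 8, 5, 4, 11, 0, 6, 2, 12, 7]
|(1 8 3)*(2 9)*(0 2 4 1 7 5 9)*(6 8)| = 8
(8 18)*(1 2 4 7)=(1 2 4 7)(8 18)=[0, 2, 4, 3, 7, 5, 6, 1, 18, 9, 10, 11, 12, 13, 14, 15, 16, 17, 8]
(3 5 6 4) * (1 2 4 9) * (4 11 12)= (1 2 11 12 4 3 5 6 9)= [0, 2, 11, 5, 3, 6, 9, 7, 8, 1, 10, 12, 4]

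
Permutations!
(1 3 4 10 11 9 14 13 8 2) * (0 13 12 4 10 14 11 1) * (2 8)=(0 13 2)(1 3 10)(4 14 12)(9 11)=[13, 3, 0, 10, 14, 5, 6, 7, 8, 11, 1, 9, 4, 2, 12]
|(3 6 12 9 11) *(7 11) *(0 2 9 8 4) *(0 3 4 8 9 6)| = 9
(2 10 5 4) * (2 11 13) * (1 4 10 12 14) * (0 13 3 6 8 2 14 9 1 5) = [13, 4, 12, 6, 11, 10, 8, 7, 2, 1, 0, 3, 9, 14, 5] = (0 13 14 5 10)(1 4 11 3 6 8 2 12 9)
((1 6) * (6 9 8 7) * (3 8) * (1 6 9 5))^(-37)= (1 5)(3 9 7 8)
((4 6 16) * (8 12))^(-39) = (16)(8 12)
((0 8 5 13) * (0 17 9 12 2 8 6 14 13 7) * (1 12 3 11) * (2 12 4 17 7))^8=(0 13 6 7 14)(1 17 3)(2 5 8)(4 9 11)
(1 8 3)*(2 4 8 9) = (1 9 2 4 8 3) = [0, 9, 4, 1, 8, 5, 6, 7, 3, 2]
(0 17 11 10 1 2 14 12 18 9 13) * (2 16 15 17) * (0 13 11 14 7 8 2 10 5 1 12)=(0 10 12 18 9 11 5 1 16 15 17 14)(2 7 8)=[10, 16, 7, 3, 4, 1, 6, 8, 2, 11, 12, 5, 18, 13, 0, 17, 15, 14, 9]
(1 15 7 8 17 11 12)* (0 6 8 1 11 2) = (0 6 8 17 2)(1 15 7)(11 12) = [6, 15, 0, 3, 4, 5, 8, 1, 17, 9, 10, 12, 11, 13, 14, 7, 16, 2]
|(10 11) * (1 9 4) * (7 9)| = |(1 7 9 4)(10 11)| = 4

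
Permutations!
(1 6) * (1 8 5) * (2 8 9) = [0, 6, 8, 3, 4, 1, 9, 7, 5, 2] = (1 6 9 2 8 5)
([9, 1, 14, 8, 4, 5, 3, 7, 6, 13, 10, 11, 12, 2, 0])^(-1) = (0 14 2 13 9)(3 6 8)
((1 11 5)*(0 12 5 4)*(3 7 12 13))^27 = (13)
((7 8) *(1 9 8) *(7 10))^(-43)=(1 8 7 9 10)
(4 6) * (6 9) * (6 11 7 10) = [0, 1, 2, 3, 9, 5, 4, 10, 8, 11, 6, 7] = (4 9 11 7 10 6)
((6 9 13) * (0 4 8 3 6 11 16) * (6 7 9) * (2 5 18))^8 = ((0 4 8 3 7 9 13 11 16)(2 5 18))^8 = (0 16 11 13 9 7 3 8 4)(2 18 5)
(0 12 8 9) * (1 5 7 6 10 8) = [12, 5, 2, 3, 4, 7, 10, 6, 9, 0, 8, 11, 1] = (0 12 1 5 7 6 10 8 9)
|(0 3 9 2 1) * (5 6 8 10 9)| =9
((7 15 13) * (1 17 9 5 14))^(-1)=((1 17 9 5 14)(7 15 13))^(-1)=(1 14 5 9 17)(7 13 15)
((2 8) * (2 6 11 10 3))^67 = ((2 8 6 11 10 3))^67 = (2 8 6 11 10 3)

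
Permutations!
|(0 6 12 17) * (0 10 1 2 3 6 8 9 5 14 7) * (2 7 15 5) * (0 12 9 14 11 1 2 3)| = |(0 8 14 15 5 11 1 7 12 17 10 2)(3 6 9)| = 12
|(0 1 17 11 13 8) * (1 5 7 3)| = 9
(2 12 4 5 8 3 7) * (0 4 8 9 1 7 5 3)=(0 4 3 5 9 1 7 2 12 8)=[4, 7, 12, 5, 3, 9, 6, 2, 0, 1, 10, 11, 8]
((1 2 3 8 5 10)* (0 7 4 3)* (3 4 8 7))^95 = (0 2 1 10 5 8 7 3)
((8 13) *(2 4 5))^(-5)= ((2 4 5)(8 13))^(-5)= (2 4 5)(8 13)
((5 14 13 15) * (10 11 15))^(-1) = ((5 14 13 10 11 15))^(-1) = (5 15 11 10 13 14)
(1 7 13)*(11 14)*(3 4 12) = (1 7 13)(3 4 12)(11 14) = [0, 7, 2, 4, 12, 5, 6, 13, 8, 9, 10, 14, 3, 1, 11]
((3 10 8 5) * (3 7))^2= (3 8 7 10 5)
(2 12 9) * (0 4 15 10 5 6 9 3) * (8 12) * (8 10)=(0 4 15 8 12 3)(2 10 5 6 9)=[4, 1, 10, 0, 15, 6, 9, 7, 12, 2, 5, 11, 3, 13, 14, 8]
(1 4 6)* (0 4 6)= (0 4)(1 6)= [4, 6, 2, 3, 0, 5, 1]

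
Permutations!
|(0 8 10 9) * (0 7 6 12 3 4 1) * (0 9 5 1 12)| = |(0 8 10 5 1 9 7 6)(3 4 12)| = 24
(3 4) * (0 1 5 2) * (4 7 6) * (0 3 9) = [1, 5, 3, 7, 9, 2, 4, 6, 8, 0] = (0 1 5 2 3 7 6 4 9)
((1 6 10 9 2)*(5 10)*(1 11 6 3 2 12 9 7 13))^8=((1 3 2 11 6 5 10 7 13)(9 12))^8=(1 13 7 10 5 6 11 2 3)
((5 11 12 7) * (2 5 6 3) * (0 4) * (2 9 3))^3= ((0 4)(2 5 11 12 7 6)(3 9))^3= (0 4)(2 12)(3 9)(5 7)(6 11)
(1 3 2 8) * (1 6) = [0, 3, 8, 2, 4, 5, 1, 7, 6] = (1 3 2 8 6)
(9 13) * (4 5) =(4 5)(9 13) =[0, 1, 2, 3, 5, 4, 6, 7, 8, 13, 10, 11, 12, 9]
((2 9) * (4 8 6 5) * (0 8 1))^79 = (0 8 6 5 4 1)(2 9)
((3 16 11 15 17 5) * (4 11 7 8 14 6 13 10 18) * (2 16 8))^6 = (3 18)(4 8)(5 10)(6 15)(11 14)(13 17) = ((2 16 7)(3 8 14 6 13 10 18 4 11 15 17 5))^6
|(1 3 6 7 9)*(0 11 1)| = 7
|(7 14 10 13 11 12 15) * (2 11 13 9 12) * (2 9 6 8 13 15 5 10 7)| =|(2 11 9 12 5 10 6 8 13 15)(7 14)| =10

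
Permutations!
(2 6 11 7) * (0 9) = (0 9)(2 6 11 7) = [9, 1, 6, 3, 4, 5, 11, 2, 8, 0, 10, 7]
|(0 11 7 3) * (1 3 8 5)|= |(0 11 7 8 5 1 3)|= 7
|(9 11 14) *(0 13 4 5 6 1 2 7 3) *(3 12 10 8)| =|(0 13 4 5 6 1 2 7 12 10 8 3)(9 11 14)| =12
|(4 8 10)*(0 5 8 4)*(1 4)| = 4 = |(0 5 8 10)(1 4)|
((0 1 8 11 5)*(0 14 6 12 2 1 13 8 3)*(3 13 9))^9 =((0 9 3)(1 13 8 11 5 14 6 12 2))^9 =(14)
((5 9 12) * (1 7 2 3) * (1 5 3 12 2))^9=(1 7)(2 9 5 3 12)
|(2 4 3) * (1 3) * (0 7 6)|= |(0 7 6)(1 3 2 4)|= 12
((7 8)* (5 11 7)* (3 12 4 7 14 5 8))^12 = ((3 12 4 7)(5 11 14))^12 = (14)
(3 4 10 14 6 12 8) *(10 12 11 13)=(3 4 12 8)(6 11 13 10 14)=[0, 1, 2, 4, 12, 5, 11, 7, 3, 9, 14, 13, 8, 10, 6]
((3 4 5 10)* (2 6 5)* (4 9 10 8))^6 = (10)(2 6 5 8 4)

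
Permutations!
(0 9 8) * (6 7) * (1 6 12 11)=(0 9 8)(1 6 7 12 11)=[9, 6, 2, 3, 4, 5, 7, 12, 0, 8, 10, 1, 11]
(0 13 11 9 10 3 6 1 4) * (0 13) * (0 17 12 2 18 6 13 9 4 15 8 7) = (0 17 12 2 18 6 1 15 8 7)(3 13 11 4 9 10) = [17, 15, 18, 13, 9, 5, 1, 0, 7, 10, 3, 4, 2, 11, 14, 8, 16, 12, 6]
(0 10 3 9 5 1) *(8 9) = (0 10 3 8 9 5 1) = [10, 0, 2, 8, 4, 1, 6, 7, 9, 5, 3]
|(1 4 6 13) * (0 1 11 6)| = 3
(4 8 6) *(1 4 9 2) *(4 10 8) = (1 10 8 6 9 2) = [0, 10, 1, 3, 4, 5, 9, 7, 6, 2, 8]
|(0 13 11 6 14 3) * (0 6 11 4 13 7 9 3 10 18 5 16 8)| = |(0 7 9 3 6 14 10 18 5 16 8)(4 13)| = 22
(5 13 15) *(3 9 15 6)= [0, 1, 2, 9, 4, 13, 3, 7, 8, 15, 10, 11, 12, 6, 14, 5]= (3 9 15 5 13 6)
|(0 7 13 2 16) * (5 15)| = |(0 7 13 2 16)(5 15)| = 10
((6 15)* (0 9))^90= (15)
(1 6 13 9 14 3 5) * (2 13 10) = [0, 6, 13, 5, 4, 1, 10, 7, 8, 14, 2, 11, 12, 9, 3] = (1 6 10 2 13 9 14 3 5)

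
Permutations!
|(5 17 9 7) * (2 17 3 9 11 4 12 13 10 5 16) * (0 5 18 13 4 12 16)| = |(0 5 3 9 7)(2 17 11 12 4 16)(10 18 13)| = 30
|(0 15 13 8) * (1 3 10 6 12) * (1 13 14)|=|(0 15 14 1 3 10 6 12 13 8)|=10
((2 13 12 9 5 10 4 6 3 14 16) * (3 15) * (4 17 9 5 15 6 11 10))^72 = (2 17 13 9 12 15 5 3 4 14 11 16 10)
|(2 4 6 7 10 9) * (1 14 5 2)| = |(1 14 5 2 4 6 7 10 9)| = 9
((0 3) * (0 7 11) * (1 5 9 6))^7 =((0 3 7 11)(1 5 9 6))^7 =(0 11 7 3)(1 6 9 5)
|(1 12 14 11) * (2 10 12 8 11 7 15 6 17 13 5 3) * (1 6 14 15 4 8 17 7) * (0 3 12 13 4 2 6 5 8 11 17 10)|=55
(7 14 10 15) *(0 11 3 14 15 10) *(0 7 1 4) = (0 11 3 14 7 15 1 4) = [11, 4, 2, 14, 0, 5, 6, 15, 8, 9, 10, 3, 12, 13, 7, 1]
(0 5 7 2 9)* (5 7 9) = (0 7 2 5 9) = [7, 1, 5, 3, 4, 9, 6, 2, 8, 0]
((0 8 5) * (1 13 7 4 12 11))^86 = ((0 8 5)(1 13 7 4 12 11))^86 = (0 5 8)(1 7 12)(4 11 13)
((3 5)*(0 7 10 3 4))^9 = ((0 7 10 3 5 4))^9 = (0 3)(4 10)(5 7)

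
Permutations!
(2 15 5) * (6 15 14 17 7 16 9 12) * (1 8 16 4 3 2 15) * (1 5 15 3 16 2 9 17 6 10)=(1 8 2 14 6 5 3 9 12 10)(4 16 17 7)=[0, 8, 14, 9, 16, 3, 5, 4, 2, 12, 1, 11, 10, 13, 6, 15, 17, 7]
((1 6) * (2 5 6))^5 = (1 2 5 6)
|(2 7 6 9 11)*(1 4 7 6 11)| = 7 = |(1 4 7 11 2 6 9)|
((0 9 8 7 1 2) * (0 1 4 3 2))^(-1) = ((0 9 8 7 4 3 2 1))^(-1) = (0 1 2 3 4 7 8 9)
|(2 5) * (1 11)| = 2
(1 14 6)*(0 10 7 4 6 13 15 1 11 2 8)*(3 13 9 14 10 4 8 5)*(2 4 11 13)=(0 11 4 6 13 15 1 10 7 8)(2 5 3)(9 14)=[11, 10, 5, 2, 6, 3, 13, 8, 0, 14, 7, 4, 12, 15, 9, 1]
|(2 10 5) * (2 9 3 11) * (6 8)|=6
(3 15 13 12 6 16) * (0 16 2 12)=(0 16 3 15 13)(2 12 6)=[16, 1, 12, 15, 4, 5, 2, 7, 8, 9, 10, 11, 6, 0, 14, 13, 3]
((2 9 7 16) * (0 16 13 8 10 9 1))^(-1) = ((0 16 2 1)(7 13 8 10 9))^(-1) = (0 1 2 16)(7 9 10 8 13)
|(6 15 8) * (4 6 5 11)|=|(4 6 15 8 5 11)|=6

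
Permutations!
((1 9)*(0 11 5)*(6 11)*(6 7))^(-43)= (0 6 5 7 11)(1 9)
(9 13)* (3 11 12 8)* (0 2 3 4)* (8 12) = (0 2 3 11 8 4)(9 13) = [2, 1, 3, 11, 0, 5, 6, 7, 4, 13, 10, 8, 12, 9]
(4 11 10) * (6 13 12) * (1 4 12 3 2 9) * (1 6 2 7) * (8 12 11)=[0, 4, 9, 7, 8, 5, 13, 1, 12, 6, 11, 10, 2, 3]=(1 4 8 12 2 9 6 13 3 7)(10 11)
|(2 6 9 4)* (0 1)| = |(0 1)(2 6 9 4)| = 4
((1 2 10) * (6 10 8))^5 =((1 2 8 6 10))^5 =(10)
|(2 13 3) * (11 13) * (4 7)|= 4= |(2 11 13 3)(4 7)|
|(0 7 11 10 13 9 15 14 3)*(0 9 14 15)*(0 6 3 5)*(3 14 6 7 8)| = |(15)(0 8 3 9 7 11 10 13 6 14 5)| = 11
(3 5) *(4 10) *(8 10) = [0, 1, 2, 5, 8, 3, 6, 7, 10, 9, 4] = (3 5)(4 8 10)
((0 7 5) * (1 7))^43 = ((0 1 7 5))^43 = (0 5 7 1)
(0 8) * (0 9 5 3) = (0 8 9 5 3) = [8, 1, 2, 0, 4, 3, 6, 7, 9, 5]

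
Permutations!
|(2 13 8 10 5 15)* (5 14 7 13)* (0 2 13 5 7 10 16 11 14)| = |(0 2 7 5 15 13 8 16 11 14 10)| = 11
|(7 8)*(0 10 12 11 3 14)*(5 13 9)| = 6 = |(0 10 12 11 3 14)(5 13 9)(7 8)|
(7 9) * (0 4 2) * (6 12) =[4, 1, 0, 3, 2, 5, 12, 9, 8, 7, 10, 11, 6] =(0 4 2)(6 12)(7 9)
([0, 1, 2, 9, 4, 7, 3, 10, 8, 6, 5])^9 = (10)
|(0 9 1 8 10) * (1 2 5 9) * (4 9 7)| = 20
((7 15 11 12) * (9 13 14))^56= (15)(9 14 13)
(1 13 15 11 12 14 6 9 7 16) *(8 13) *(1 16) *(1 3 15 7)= (16)(1 8 13 7 3 15 11 12 14 6 9)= [0, 8, 2, 15, 4, 5, 9, 3, 13, 1, 10, 12, 14, 7, 6, 11, 16]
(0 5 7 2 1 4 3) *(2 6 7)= (0 5 2 1 4 3)(6 7)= [5, 4, 1, 0, 3, 2, 7, 6]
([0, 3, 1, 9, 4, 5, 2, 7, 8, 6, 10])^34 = (10)(1 2 6 9 3)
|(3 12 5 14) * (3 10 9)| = |(3 12 5 14 10 9)| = 6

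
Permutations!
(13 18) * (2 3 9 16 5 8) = (2 3 9 16 5 8)(13 18) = [0, 1, 3, 9, 4, 8, 6, 7, 2, 16, 10, 11, 12, 18, 14, 15, 5, 17, 13]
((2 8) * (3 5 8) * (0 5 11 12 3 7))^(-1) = (0 7 2 8 5)(3 12 11)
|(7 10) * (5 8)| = |(5 8)(7 10)| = 2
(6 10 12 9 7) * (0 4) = (0 4)(6 10 12 9 7) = [4, 1, 2, 3, 0, 5, 10, 6, 8, 7, 12, 11, 9]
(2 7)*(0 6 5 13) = [6, 1, 7, 3, 4, 13, 5, 2, 8, 9, 10, 11, 12, 0] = (0 6 5 13)(2 7)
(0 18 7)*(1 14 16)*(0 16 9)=(0 18 7 16 1 14 9)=[18, 14, 2, 3, 4, 5, 6, 16, 8, 0, 10, 11, 12, 13, 9, 15, 1, 17, 7]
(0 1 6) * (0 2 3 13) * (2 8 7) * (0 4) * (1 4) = (0 4)(1 6 8 7 2 3 13) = [4, 6, 3, 13, 0, 5, 8, 2, 7, 9, 10, 11, 12, 1]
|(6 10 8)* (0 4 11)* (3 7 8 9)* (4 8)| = 9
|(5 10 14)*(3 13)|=6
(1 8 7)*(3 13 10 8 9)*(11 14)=(1 9 3 13 10 8 7)(11 14)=[0, 9, 2, 13, 4, 5, 6, 1, 7, 3, 8, 14, 12, 10, 11]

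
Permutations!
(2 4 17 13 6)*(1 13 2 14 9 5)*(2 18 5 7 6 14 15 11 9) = (1 13 14 2 4 17 18 5)(6 15 11 9 7) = [0, 13, 4, 3, 17, 1, 15, 6, 8, 7, 10, 9, 12, 14, 2, 11, 16, 18, 5]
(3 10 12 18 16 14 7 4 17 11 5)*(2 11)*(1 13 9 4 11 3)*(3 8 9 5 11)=(1 13 5)(2 8 9 4 17)(3 10 12 18 16 14 7)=[0, 13, 8, 10, 17, 1, 6, 3, 9, 4, 12, 11, 18, 5, 7, 15, 14, 2, 16]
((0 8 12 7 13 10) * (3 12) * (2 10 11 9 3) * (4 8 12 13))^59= ((0 12 7 4 8 2 10)(3 13 11 9))^59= (0 4 10 7 2 12 8)(3 9 11 13)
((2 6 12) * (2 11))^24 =((2 6 12 11))^24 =(12)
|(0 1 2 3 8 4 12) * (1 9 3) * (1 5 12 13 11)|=11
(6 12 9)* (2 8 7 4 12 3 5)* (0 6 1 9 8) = (0 6 3 5 2)(1 9)(4 12 8 7) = [6, 9, 0, 5, 12, 2, 3, 4, 7, 1, 10, 11, 8]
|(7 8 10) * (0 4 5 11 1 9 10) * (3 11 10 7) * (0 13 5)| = |(0 4)(1 9 7 8 13 5 10 3 11)| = 18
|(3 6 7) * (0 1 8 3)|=|(0 1 8 3 6 7)|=6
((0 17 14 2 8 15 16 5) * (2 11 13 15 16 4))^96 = ((0 17 14 11 13 15 4 2 8 16 5))^96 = (0 8 15 14 5 2 13 17 16 4 11)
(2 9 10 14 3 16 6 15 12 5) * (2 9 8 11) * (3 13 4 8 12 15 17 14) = (2 12 5 9 10 3 16 6 17 14 13 4 8 11) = [0, 1, 12, 16, 8, 9, 17, 7, 11, 10, 3, 2, 5, 4, 13, 15, 6, 14]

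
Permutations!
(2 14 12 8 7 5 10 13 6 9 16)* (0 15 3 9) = (0 15 3 9 16 2 14 12 8 7 5 10 13 6) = [15, 1, 14, 9, 4, 10, 0, 5, 7, 16, 13, 11, 8, 6, 12, 3, 2]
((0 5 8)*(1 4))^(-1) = ((0 5 8)(1 4))^(-1) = (0 8 5)(1 4)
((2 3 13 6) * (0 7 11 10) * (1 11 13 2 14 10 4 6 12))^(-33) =(0 6 1 7 14 11 13 10 4 12)(2 3) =((0 7 13 12 1 11 4 6 14 10)(2 3))^(-33)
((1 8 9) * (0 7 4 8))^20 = (0 4 9)(1 7 8)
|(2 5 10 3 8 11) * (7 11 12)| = 8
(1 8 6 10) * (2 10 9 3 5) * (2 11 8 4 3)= (1 4 3 5 11 8 6 9 2 10)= [0, 4, 10, 5, 3, 11, 9, 7, 6, 2, 1, 8]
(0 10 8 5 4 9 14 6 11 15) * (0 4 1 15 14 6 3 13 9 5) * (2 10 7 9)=[7, 15, 10, 13, 5, 1, 11, 9, 0, 6, 8, 14, 12, 2, 3, 4]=(0 7 9 6 11 14 3 13 2 10 8)(1 15 4 5)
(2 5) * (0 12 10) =(0 12 10)(2 5) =[12, 1, 5, 3, 4, 2, 6, 7, 8, 9, 0, 11, 10]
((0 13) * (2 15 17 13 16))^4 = (0 17 2)(13 15 16)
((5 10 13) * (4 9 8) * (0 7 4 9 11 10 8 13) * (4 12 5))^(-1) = (0 10 11 4 13 9 8 5 12 7)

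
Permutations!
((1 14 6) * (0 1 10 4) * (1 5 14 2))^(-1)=(0 4 10 6 14 5)(1 2)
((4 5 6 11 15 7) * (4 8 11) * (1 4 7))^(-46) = ((1 4 5 6 7 8 11 15))^(-46) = (1 5 7 11)(4 6 8 15)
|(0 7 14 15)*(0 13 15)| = 6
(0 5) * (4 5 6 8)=[6, 1, 2, 3, 5, 0, 8, 7, 4]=(0 6 8 4 5)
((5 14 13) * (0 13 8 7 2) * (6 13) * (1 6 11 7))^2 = (0 7)(1 13 14)(2 11)(5 8 6)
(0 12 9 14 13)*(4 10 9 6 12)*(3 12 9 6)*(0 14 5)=[4, 1, 2, 12, 10, 0, 9, 7, 8, 5, 6, 11, 3, 14, 13]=(0 4 10 6 9 5)(3 12)(13 14)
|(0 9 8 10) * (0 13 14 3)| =|(0 9 8 10 13 14 3)| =7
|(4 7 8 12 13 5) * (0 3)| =|(0 3)(4 7 8 12 13 5)| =6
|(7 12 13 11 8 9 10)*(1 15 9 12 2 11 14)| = |(1 15 9 10 7 2 11 8 12 13 14)| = 11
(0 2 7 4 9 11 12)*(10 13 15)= (0 2 7 4 9 11 12)(10 13 15)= [2, 1, 7, 3, 9, 5, 6, 4, 8, 11, 13, 12, 0, 15, 14, 10]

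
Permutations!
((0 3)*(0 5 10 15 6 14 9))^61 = (0 6 5 9 15 3 14 10)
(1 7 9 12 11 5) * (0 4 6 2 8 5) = (0 4 6 2 8 5 1 7 9 12 11) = [4, 7, 8, 3, 6, 1, 2, 9, 5, 12, 10, 0, 11]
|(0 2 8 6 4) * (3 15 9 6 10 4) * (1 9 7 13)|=|(0 2 8 10 4)(1 9 6 3 15 7 13)|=35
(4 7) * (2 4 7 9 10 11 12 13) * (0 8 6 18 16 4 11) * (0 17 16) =(0 8 6 18)(2 11 12 13)(4 9 10 17 16) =[8, 1, 11, 3, 9, 5, 18, 7, 6, 10, 17, 12, 13, 2, 14, 15, 4, 16, 0]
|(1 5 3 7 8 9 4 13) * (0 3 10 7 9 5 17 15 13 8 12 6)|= |(0 3 9 4 8 5 10 7 12 6)(1 17 15 13)|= 20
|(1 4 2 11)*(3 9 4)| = |(1 3 9 4 2 11)| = 6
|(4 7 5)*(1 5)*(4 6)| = 5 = |(1 5 6 4 7)|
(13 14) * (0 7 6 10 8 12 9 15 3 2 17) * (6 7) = (0 6 10 8 12 9 15 3 2 17)(13 14) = [6, 1, 17, 2, 4, 5, 10, 7, 12, 15, 8, 11, 9, 14, 13, 3, 16, 0]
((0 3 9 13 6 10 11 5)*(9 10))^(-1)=((0 3 10 11 5)(6 9 13))^(-1)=(0 5 11 10 3)(6 13 9)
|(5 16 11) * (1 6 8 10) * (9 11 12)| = |(1 6 8 10)(5 16 12 9 11)| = 20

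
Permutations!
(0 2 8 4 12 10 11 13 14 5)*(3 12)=[2, 1, 8, 12, 3, 0, 6, 7, 4, 9, 11, 13, 10, 14, 5]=(0 2 8 4 3 12 10 11 13 14 5)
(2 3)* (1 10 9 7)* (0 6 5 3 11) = (0 6 5 3 2 11)(1 10 9 7) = [6, 10, 11, 2, 4, 3, 5, 1, 8, 7, 9, 0]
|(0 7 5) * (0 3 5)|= |(0 7)(3 5)|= 2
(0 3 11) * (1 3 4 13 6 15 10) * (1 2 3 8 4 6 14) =(0 6 15 10 2 3 11)(1 8 4 13 14) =[6, 8, 3, 11, 13, 5, 15, 7, 4, 9, 2, 0, 12, 14, 1, 10]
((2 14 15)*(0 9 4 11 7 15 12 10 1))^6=(0 2 9 14 4 12 11 10 7 1 15)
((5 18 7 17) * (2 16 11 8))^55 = (2 8 11 16)(5 17 7 18)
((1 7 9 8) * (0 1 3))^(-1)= ((0 1 7 9 8 3))^(-1)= (0 3 8 9 7 1)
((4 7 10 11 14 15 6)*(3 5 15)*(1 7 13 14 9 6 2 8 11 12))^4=(2 6 3 8 4 5 11 13 15 9 14)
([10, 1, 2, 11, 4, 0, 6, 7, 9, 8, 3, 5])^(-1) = [5, 1, 2, 10, 4, 11, 6, 7, 9, 8, 0, 3]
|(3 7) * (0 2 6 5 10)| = 10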